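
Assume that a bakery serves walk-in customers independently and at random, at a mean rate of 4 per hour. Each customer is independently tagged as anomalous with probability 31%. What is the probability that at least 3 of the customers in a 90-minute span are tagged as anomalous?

0.2855

Thinning: the customers that are tagged as anomalous themselves form a Poisson process with rate 0.31 × 4 = 1.24 per hour.
Over the interval, μ = 1.24 × 1.5 = 1.86 (a 90-minute span = 1.5 hours).
P(N ≥ 3) = 1 − P(N ≤ 2) ≈ 0.2855.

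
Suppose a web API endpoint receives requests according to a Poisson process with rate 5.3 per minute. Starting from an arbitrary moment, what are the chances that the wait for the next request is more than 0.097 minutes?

0.5980

The wait for the next event is exponential with rate λ = 5.3 per minute.
P(T > 0.097) = e^(−λt) = e^(−5.3 × 0.097) = e^(−0.5141) ≈ 0.5980.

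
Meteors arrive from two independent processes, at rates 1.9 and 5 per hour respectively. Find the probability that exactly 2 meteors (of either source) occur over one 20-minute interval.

Independent Poisson processes superpose: combined rate λ = 1.9 + 5 = 6.9 per hour.
Over the interval, μ = 6.9 × 1/3 = 2.3 (a 20-minute interval = 1/3 hours).
P(N = 2) = e^(−2.3) · 2.3^2/2! ≈ 0.2652.

0.2652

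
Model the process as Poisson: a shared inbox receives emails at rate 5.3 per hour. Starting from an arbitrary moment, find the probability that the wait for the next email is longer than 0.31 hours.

The wait for the next event is exponential with rate λ = 5.3 per hour.
P(T > 0.31) = e^(−λt) = e^(−5.3 × 0.31) = e^(−1.643) ≈ 0.1934.

0.1934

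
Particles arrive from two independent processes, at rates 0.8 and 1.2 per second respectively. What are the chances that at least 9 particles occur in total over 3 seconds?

Independent Poisson processes superpose: combined rate λ = 0.8 + 1.2 = 2 per second.
Over the interval, μ = 2 × 3 = 6 (3 seconds).
P(N ≥ 9) = 1 − P(N ≤ 8) ≈ 0.1528.

0.1528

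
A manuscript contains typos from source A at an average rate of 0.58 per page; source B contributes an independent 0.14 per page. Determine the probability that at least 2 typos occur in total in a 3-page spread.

0.6356

Independent Poisson processes superpose: combined rate λ = 0.58 + 0.14 = 0.72 per page.
Over the interval, μ = 0.72 × 3 = 2.16 (a 3-page spread = 3 pages).
P(N ≥ 2) = 1 − P(N ≤ 1) ≈ 0.6356.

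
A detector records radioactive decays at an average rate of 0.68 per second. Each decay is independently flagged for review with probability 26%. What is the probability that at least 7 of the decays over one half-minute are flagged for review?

Thinning: the decays that are flagged for review themselves form a Poisson process with rate 0.26 × 0.68 = 0.1768 per second.
Over the interval, μ = 0.1768 × 30 = 5.304 (a half-minute = 30 seconds).
P(N ≥ 7) = 1 − P(N ≤ 6) ≈ 0.2835.

0.2835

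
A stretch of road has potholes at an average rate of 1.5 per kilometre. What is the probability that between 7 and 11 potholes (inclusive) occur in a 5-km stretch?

Over the interval, μ = 1.5 × 5 = 7.5 (a 5-km stretch = 5 kilometres).
P(7 ≤ N ≤ 11) = Σ_{j=7}^{11} e^(−7.5) · 7.5^j/j! ≈ 0.5426.

0.5426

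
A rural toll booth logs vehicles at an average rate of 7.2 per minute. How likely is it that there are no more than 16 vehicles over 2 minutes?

Over the interval, μ = 7.2 × 2 = 14.4 (2 minutes).
P(N ≤ 16) = Σ_{j=0}^{16} e^(−μ) μ^j/j! ≈ 0.7204.

0.7204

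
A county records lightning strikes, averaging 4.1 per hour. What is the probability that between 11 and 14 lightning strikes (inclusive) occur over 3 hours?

0.4276

Over the interval, μ = 4.1 × 3 = 12.3 (3 hours).
P(11 ≤ N ≤ 14) = Σ_{j=11}^{14} e^(−12.3) · 12.3^j/j! ≈ 0.4276.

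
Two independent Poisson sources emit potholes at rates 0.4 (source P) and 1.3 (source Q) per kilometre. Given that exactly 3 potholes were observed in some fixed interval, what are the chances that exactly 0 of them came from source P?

Given the total, each event is independently from source P with probability p = λ_P/(λ_P+λ_Q) = 0.4/1.7 ≈ 0.2353.
So K ~ Binomial(3, 0.4/1.7): P(K = 0) = C(3,0) · (0.4/1.7)^0 · (1.3/1.7)^3 ≈ 0.4472.

0.4472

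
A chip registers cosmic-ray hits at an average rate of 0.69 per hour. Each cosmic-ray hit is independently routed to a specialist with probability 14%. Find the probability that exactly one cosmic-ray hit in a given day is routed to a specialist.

0.2282

Thinning: the cosmic-ray hits that are routed to a specialist themselves form a Poisson process with rate 0.14 × 0.69 = 0.0966 per hour.
Over the interval, μ = 0.0966 × 24 = 2.3184 (a day = 24 hours).
P(N = 1) = e^(−2.3184) · 2.3184^1/1! ≈ 0.2282.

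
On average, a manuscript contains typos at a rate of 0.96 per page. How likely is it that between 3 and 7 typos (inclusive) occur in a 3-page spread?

0.5399

Over the interval, μ = 0.96 × 3 = 2.88 (a 3-page spread = 3 pages).
P(3 ≤ N ≤ 7) = Σ_{j=3}^{7} e^(−2.88) · 2.88^j/j! ≈ 0.5399.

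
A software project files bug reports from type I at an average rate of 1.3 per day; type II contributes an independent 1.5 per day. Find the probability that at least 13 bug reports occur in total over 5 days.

0.6415

Independent Poisson processes superpose: combined rate λ = 1.3 + 1.5 = 2.8 per day.
Over the interval, μ = 2.8 × 5 = 14 (5 days).
P(N ≥ 13) = 1 − P(N ≤ 12) ≈ 0.6415.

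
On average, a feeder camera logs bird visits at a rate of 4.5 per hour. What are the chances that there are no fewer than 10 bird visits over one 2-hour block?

Over the interval, μ = 4.5 × 2 = 9 (a 2-hour block = 2 hours).
P(N ≥ 10) = 1 − P(N ≤ 9) = 1 − Σ_{j=0}^{9} e^(−μ) μ^j/j! ≈ 0.4126.

0.4126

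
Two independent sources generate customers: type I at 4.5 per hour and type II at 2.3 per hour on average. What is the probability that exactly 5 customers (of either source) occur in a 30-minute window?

0.1264

Independent Poisson processes superpose: combined rate λ = 4.5 + 2.3 = 6.8 per hour.
Over the interval, μ = 6.8 × 0.5 = 3.4 (a 30-minute window = 0.5 hours).
P(N = 5) = e^(−3.4) · 3.4^5/5! ≈ 0.1264.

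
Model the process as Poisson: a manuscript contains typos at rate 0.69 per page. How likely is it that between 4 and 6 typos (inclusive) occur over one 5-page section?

Over the interval, μ = 0.69 × 5 = 3.45 (a 5-page section = 5 pages).
P(4 ≤ N ≤ 6) = Σ_{j=4}^{6} e^(−3.45) · 3.45^j/j! ≈ 0.3910.

0.3910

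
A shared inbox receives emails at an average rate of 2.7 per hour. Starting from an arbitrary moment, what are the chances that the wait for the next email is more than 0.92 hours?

The wait for the next event is exponential with rate λ = 2.7 per hour.
P(T > 0.92) = e^(−λt) = e^(−2.7 × 0.92) = e^(−2.484) ≈ 0.0834.

0.0834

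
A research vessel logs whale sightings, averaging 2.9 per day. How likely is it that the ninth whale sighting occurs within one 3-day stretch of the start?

0.5042

Over the interval, μ = 2.9 × 3 = 8.7 (a 3-day stretch = 3 days).
The ninth arrival falls in the interval iff at least 9 events occur there: P(S_9 ≤ t) = P(N ≥ 9) = 1 − P(N ≤ 8) ≈ 0.5042.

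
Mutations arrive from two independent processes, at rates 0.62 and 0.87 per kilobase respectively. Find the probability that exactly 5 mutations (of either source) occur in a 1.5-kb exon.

0.0497

Independent Poisson processes superpose: combined rate λ = 0.62 + 0.87 = 1.49 per kilobase.
Over the interval, μ = 1.49 × 1.5 = 2.235 (a 1.5-kb exon = 1.5 kilobases).
P(N = 5) = e^(−2.235) · 2.235^5/5! ≈ 0.0497.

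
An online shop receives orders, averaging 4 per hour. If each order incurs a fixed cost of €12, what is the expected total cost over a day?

€1152

E[N] = 4 × 24 = 96 (a day = 24 hours); E[cost] = 96 × €12 = €1152.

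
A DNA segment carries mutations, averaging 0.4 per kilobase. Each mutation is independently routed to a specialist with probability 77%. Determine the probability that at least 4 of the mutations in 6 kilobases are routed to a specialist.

Thinning: the mutations that are routed to a specialist themselves form a Poisson process with rate 0.77 × 0.4 = 0.308 per kilobase.
Over the interval, μ = 0.308 × 6 = 1.848 (6 kilobases).
P(N ≥ 4) = 1 − P(N ≤ 3) ≈ 0.1165.

0.1165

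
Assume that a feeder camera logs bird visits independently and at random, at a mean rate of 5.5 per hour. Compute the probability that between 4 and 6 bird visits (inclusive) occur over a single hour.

0.4843

With mean μ = 5.5 per hour,
P(4 ≤ N ≤ 6) = Σ_{j=4}^{6} e^(−5.5) · 5.5^j/j! ≈ 0.4843.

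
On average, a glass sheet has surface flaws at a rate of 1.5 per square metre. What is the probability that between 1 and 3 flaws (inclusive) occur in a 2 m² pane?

0.5974

Over the interval, μ = 1.5 × 2 = 3 (a 2 m² pane = 2 square metres).
P(1 ≤ N ≤ 3) = Σ_{j=1}^{3} e^(−3) · 3^j/j! ≈ 0.5974.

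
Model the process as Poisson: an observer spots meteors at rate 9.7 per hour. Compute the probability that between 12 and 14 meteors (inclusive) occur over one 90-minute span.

0.2960

Over the interval, μ = 9.7 × 1.5 = 14.55 (a 90-minute span = 1.5 hours).
P(12 ≤ N ≤ 14) = Σ_{j=12}^{14} e^(−14.55) · 14.55^j/j! ≈ 0.2960.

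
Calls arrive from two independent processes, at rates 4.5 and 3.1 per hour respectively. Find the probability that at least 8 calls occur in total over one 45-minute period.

Independent Poisson processes superpose: combined rate λ = 4.5 + 3.1 = 7.6 per hour.
Over the interval, μ = 7.6 × 0.75 = 5.7 (a 45-minute period = 0.75 hours).
P(N ≥ 8) = 1 − P(N ≤ 7) ≈ 0.2159.

0.2159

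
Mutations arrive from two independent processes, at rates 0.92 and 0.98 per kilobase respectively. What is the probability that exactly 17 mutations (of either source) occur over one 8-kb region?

Independent Poisson processes superpose: combined rate λ = 0.92 + 0.98 = 1.9 per kilobase.
Over the interval, μ = 1.9 × 8 = 15.2 (an 8-kb region = 8 kilobases).
P(N = 17) = e^(−15.2) · 15.2^17/17! ≈ 0.0869.

0.0869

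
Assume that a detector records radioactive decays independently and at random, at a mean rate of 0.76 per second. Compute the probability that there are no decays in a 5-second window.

Over the interval, μ = 0.76 × 5 = 3.8 (a 5-second window = 5 seconds).
P(N = 0) = e^(−μ) μ^0/0! = e^(−3.8) · 3.8^0/1 ≈ 0.0224.

0.0224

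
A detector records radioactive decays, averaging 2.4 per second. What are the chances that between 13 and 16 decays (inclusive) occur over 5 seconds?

Over the interval, μ = 2.4 × 5 = 12 (5 seconds).
P(13 ≤ N ≤ 16) = Σ_{j=13}^{16} e^(−12) · 12^j/j! ≈ 0.3227.

0.3227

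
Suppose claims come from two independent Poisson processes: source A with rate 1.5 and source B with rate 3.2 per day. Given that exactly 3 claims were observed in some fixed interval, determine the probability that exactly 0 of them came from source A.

Given the total, each event is independently from source A with probability p = λ_A/(λ_A+λ_B) = 1.5/4.7 ≈ 0.3191.
So K ~ Binomial(3, 1.5/4.7): P(K = 0) = C(3,0) · (1.5/4.7)^0 · (3.2/4.7)^3 ≈ 0.3156.

0.3156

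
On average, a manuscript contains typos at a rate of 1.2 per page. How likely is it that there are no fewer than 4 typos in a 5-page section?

Over the interval, μ = 1.2 × 5 = 6 (a 5-page section = 5 pages).
P(N ≥ 4) = 1 − P(N ≤ 3) = 1 − Σ_{j=0}^{3} e^(−μ) μ^j/j! ≈ 0.8488.

0.8488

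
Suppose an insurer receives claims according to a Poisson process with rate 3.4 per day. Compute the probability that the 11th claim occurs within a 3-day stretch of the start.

0.4420

Over the interval, μ = 3.4 × 3 = 10.2 (a 3-day stretch = 3 days).
The 11th arrival falls in the interval iff at least 11 events occur there: P(S_11 ≤ t) = P(N ≥ 11) = 1 − P(N ≤ 10) ≈ 0.4420.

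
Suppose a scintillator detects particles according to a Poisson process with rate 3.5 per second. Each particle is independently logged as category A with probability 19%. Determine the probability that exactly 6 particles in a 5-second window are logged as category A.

Thinning: the particles that are logged as category A themselves form a Poisson process with rate 0.19 × 3.5 = 0.665 per second.
Over the interval, μ = 0.665 × 5 = 3.325 (a 5-second window = 5 seconds).
P(N = 6) = e^(−3.325) · 3.325^6/6! ≈ 0.0675.

0.0675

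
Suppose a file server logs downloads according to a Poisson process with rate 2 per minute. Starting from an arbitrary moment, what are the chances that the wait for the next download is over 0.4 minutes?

0.4493

The wait for the next event is exponential with rate λ = 2 per minute.
P(T > 0.4) = e^(−λt) = e^(−2 × 0.4) = e^(−0.8) ≈ 0.4493.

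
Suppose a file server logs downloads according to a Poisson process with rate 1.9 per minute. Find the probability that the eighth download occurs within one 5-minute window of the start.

0.7313

Over the interval, μ = 1.9 × 5 = 9.5 (a 5-minute window = 5 minutes).
The eighth arrival falls in the interval iff at least 8 events occur there: P(S_8 ≤ t) = P(N ≥ 8) = 1 − P(N ≤ 7) ≈ 0.7313.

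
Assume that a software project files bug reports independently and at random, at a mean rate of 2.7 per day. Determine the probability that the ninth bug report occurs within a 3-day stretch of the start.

Over the interval, μ = 2.7 × 3 = 8.1 (a 3-day stretch = 3 days).
The ninth arrival falls in the interval iff at least 9 events occur there: P(S_9 ≤ t) = P(N ≥ 9) = 1 − P(N ≤ 8) ≈ 0.4214.

0.4214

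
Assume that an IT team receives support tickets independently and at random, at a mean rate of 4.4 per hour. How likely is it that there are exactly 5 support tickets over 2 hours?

Over the interval, μ = 4.4 × 2 = 8.8 (2 hours).
P(N = 5) = e^(−μ) μ^5/5! = e^(−8.8) · 8.8^5/120 ≈ 0.0663.

0.0663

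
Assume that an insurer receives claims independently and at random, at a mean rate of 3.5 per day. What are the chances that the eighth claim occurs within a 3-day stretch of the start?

Over the interval, μ = 3.5 × 3 = 10.5 (a 3-day stretch = 3 days).
The eighth arrival falls in the interval iff at least 8 events occur there: P(S_8 ≤ t) = P(N ≥ 8) = 1 − P(N ≤ 7) ≈ 0.8215.

0.8215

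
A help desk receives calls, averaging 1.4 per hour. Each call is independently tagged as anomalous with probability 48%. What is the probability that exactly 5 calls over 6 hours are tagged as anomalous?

0.1575

Thinning: the calls that are tagged as anomalous themselves form a Poisson process with rate 0.48 × 1.4 = 0.672 per hour.
Over the interval, μ = 0.672 × 6 = 4.032 (6 hours).
P(N = 5) = e^(−4.032) · 4.032^5/5! ≈ 0.1575.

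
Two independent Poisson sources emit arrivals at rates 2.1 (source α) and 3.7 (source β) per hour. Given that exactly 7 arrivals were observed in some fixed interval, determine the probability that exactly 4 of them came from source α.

Given the total, each event is independently from source α with probability p = λ_α/(λ_α+λ_β) = 2.1/5.8 ≈ 0.3621.
So K ~ Binomial(7, 2.1/5.8): P(K = 4) = C(7,4) · (2.1/5.8)^4 · (3.7/5.8)^3 ≈ 0.1562.

0.1562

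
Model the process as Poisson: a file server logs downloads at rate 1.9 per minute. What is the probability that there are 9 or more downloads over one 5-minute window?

Over the interval, μ = 1.9 × 5 = 9.5 (a 5-minute window = 5 minutes).
P(N ≥ 9) = 1 − P(N ≤ 8) = 1 − Σ_{j=0}^{8} e^(−μ) μ^j/j! ≈ 0.6082.

0.6082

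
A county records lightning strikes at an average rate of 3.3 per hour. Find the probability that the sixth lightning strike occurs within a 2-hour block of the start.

Over the interval, μ = 3.3 × 2 = 6.6 (a 2-hour block = 2 hours).
The sixth arrival falls in the interval iff at least 6 events occur there: P(S_6 ≤ t) = P(N ≥ 6) = 1 − P(N ≤ 5) ≈ 0.6453.

0.6453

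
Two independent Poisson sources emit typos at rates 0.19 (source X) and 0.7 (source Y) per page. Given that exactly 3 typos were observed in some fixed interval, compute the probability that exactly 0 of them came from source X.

0.4865

Given the total, each event is independently from source X with probability p = λ_X/(λ_X+λ_Y) = 0.19/0.89 ≈ 0.2135.
So K ~ Binomial(3, 0.19/0.89): P(K = 0) = C(3,0) · (0.19/0.89)^0 · (0.7/0.89)^3 ≈ 0.4865.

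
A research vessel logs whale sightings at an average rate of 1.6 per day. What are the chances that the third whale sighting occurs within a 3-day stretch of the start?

Over the interval, μ = 1.6 × 3 = 4.8 (a 3-day stretch = 3 days).
The third arrival falls in the interval iff at least 3 events occur there: P(S_3 ≤ t) = P(N ≥ 3) = 1 − P(N ≤ 2) ≈ 0.8575.

0.8575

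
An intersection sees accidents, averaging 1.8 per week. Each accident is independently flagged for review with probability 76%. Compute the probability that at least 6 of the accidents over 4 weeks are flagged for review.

Thinning: the accidents that are flagged for review themselves form a Poisson process with rate 0.76 × 1.8 = 1.368 per week.
Over the interval, μ = 1.368 × 4 = 5.472 (4 weeks).
P(N ≥ 6) = 1 − P(N ≤ 5) ≈ 0.4663.

0.4663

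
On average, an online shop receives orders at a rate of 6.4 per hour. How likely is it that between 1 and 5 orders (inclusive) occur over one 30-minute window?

Over the interval, μ = 6.4 × 0.5 = 3.2 (a 30-minute window = 0.5 hours).
P(1 ≤ N ≤ 5) = Σ_{j=1}^{5} e^(−3.2) · 3.2^j/j! ≈ 0.8538.

0.8538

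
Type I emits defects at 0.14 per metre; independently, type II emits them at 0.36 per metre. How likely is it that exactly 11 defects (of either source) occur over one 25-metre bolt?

Independent Poisson processes superpose: combined rate λ = 0.14 + 0.36 = 0.5 per metre.
Over the interval, μ = 0.5 × 25 = 12.5 (a 25-metre bolt = 25 metres).
P(N = 11) = e^(−12.5) · 12.5^11/11! ≈ 0.1087.

0.1087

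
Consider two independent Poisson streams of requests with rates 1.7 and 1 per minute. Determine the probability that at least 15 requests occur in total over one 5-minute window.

Independent Poisson processes superpose: combined rate λ = 1.7 + 1 = 2.7 per minute.
Over the interval, μ = 2.7 × 5 = 13.5 (a 5-minute window = 5 minutes).
P(N ≥ 15) = 1 − P(N ≤ 14) ≈ 0.3767.

0.3767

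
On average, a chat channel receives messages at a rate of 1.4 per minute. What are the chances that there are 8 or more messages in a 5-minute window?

0.4013

Over the interval, μ = 1.4 × 5 = 7 (a 5-minute window = 5 minutes).
P(N ≥ 8) = 1 − P(N ≤ 7) = 1 − Σ_{j=0}^{7} e^(−μ) μ^j/j! ≈ 0.4013.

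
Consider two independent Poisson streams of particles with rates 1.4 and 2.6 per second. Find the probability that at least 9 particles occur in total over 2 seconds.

Independent Poisson processes superpose: combined rate λ = 1.4 + 2.6 = 4 per second.
Over the interval, μ = 4 × 2 = 8 (2 seconds).
P(N ≥ 9) = 1 − P(N ≤ 8) ≈ 0.4075.

0.4075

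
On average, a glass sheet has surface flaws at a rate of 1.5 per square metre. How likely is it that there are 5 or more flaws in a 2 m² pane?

0.1847

Over the interval, μ = 1.5 × 2 = 3 (a 2 m² pane = 2 square metres).
P(N ≥ 5) = 1 − P(N ≤ 4) = 1 − Σ_{j=0}^{4} e^(−μ) μ^j/j! ≈ 0.1847.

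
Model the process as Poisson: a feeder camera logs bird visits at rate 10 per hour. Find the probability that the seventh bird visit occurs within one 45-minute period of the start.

Over the interval, μ = 10 × 0.75 = 7.5 (a 45-minute period = 0.75 hours).
The seventh arrival falls in the interval iff at least 7 events occur there: P(S_7 ≤ t) = P(N ≥ 7) = 1 − P(N ≤ 6) ≈ 0.6218.

0.6218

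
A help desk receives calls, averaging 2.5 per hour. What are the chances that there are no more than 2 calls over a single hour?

With mean μ = 2.5 per hour,
P(N ≤ 2) = Σ_{j=0}^{2} e^(−μ) μ^j/j! ≈ 0.5438.

0.5438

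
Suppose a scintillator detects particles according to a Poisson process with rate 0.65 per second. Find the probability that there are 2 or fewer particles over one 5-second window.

Over the interval, μ = 0.65 × 5 = 3.25 (a 5-second window = 5 seconds).
P(N ≤ 2) = Σ_{j=0}^{2} e^(−μ) μ^j/j! ≈ 0.3696.

0.3696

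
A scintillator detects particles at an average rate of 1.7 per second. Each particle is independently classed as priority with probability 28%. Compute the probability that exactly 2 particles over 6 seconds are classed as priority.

Thinning: the particles that are classed as priority themselves form a Poisson process with rate 0.28 × 1.7 = 0.476 per second.
Over the interval, μ = 0.476 × 6 = 2.856 (6 seconds).
P(N = 2) = e^(−2.856) · 2.856^2/2! ≈ 0.2345.

0.2345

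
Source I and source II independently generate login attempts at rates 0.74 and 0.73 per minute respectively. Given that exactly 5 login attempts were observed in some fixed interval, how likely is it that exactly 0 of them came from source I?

0.0302

Given the total, each event is independently from source I with probability p = λ_I/(λ_I+λ_II) = 0.74/1.47 ≈ 0.5034.
So K ~ Binomial(5, 0.74/1.47): P(K = 0) = C(5,0) · (0.74/1.47)^0 · (0.73/1.47)^5 ≈ 0.0302.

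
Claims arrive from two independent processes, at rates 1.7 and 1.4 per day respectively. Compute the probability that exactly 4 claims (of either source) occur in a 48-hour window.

0.1249

Independent Poisson processes superpose: combined rate λ = 1.7 + 1.4 = 3.1 per day.
Over the interval, μ = 3.1 × 2 = 6.2 (a 48-hour window = 2 days).
P(N = 4) = e^(−6.2) · 6.2^4/4! ≈ 0.1249.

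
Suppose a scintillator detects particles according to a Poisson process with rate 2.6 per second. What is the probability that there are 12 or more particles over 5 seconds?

0.6468

Over the interval, μ = 2.6 × 5 = 13 (5 seconds).
P(N ≥ 12) = 1 − P(N ≤ 11) = 1 − Σ_{j=0}^{11} e^(−μ) μ^j/j! ≈ 0.6468.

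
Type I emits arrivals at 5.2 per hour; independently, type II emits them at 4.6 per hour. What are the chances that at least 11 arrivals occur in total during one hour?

0.3920

Independent Poisson processes superpose: combined rate λ = 5.2 + 4.6 = 9.8 per hour.
So μ = 9.8.
P(N ≥ 11) = 1 − P(N ≤ 10) ≈ 0.3920.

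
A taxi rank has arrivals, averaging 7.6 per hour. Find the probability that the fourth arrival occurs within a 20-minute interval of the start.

Over the interval, μ = 7.6 × 1/3 ≈ 2.53333 (a 20-minute interval = 1/3 hours).
The fourth arrival falls in the interval iff at least 4 events occur there: P(S_4 ≤ t) = P(N ≥ 4) = 1 − P(N ≤ 3) ≈ 0.2496.

0.2496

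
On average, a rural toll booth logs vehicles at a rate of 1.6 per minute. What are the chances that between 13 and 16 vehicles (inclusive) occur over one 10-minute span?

0.3728

Over the interval, μ = 1.6 × 10 = 16 (a 10-minute span = 10 minutes).
P(13 ≤ N ≤ 16) = Σ_{j=13}^{16} e^(−16) · 16^j/j! ≈ 0.3728.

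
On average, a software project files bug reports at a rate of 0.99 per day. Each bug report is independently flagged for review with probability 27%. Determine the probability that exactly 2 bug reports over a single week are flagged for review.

0.2695

Thinning: the bug reports that are flagged for review themselves form a Poisson process with rate 0.27 × 0.99 = 0.2673 per day.
Over the interval, μ = 0.2673 × 7 = 1.8711 (a week = 7 days).
P(N = 2) = e^(−1.8711) · 1.8711^2/2! ≈ 0.2695.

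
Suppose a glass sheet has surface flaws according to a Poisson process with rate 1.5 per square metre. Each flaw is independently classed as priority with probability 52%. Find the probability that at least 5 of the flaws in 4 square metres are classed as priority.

Thinning: the flaws that are classed as priority themselves form a Poisson process with rate 0.52 × 1.5 = 0.78 per square metre.
Over the interval, μ = 0.78 × 4 = 3.12 (4 square metres).
P(N ≥ 5) = 1 − P(N ≤ 4) ≈ 0.2053.

0.2053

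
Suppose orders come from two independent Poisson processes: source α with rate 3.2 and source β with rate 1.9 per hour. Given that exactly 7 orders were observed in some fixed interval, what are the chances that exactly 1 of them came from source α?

Given the total, each event is independently from source α with probability p = λ_α/(λ_α+λ_β) = 3.2/5.1 ≈ 0.6275.
So K ~ Binomial(7, 3.2/5.1): P(K = 1) = C(7,1) · (3.2/5.1)^1 · (1.9/5.1)^6 ≈ 0.0117.

0.0117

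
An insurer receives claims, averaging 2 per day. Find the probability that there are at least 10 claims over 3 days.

0.0839

Over the interval, μ = 2 × 3 = 6 (3 days).
P(N ≥ 10) = 1 − P(N ≤ 9) = 1 − Σ_{j=0}^{9} e^(−μ) μ^j/j! ≈ 0.0839.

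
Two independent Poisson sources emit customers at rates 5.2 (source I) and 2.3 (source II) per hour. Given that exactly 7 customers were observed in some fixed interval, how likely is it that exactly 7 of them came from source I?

Given the total, each event is independently from source I with probability p = λ_I/(λ_I+λ_II) = 5.2/7.5 ≈ 0.6933.
So K ~ Binomial(7, 5.2/7.5): P(K = 7) = C(7,7) · (5.2/7.5)^7 · (2.3/7.5)^0 ≈ 0.0770.

0.0770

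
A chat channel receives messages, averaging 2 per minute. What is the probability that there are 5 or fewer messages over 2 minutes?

0.7851

Over the interval, μ = 2 × 2 = 4 (2 minutes).
P(N ≤ 5) = Σ_{j=0}^{5} e^(−μ) μ^j/j! ≈ 0.7851.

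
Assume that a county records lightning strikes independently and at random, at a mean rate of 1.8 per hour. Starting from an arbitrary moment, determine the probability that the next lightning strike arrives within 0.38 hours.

0.4954

Inter-arrival times are exponential with rate λ = 1.8 per hour.
P(T ≤ 0.38) = 1 − e^(−λt) = 1 − e^(−1.8 × 0.38) = 1 − e^(−0.684) ≈ 0.4954.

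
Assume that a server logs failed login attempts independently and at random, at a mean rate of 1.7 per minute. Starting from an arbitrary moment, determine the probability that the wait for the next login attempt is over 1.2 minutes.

The wait for the next event is exponential with rate λ = 1.7 per minute.
P(T > 1.2) = e^(−λt) = e^(−1.7 × 1.2) = e^(−2.04) ≈ 0.1300.

0.1300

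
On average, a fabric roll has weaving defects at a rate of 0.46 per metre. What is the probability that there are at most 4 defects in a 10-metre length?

Over the interval, μ = 0.46 × 10 = 4.6 (a 10-metre length = 10 metres).
P(N ≤ 4) = Σ_{j=0}^{4} e^(−μ) μ^j/j! ≈ 0.5132.

0.5132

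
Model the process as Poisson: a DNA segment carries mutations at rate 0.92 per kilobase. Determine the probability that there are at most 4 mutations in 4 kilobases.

0.6911

Over the interval, μ = 0.92 × 4 = 3.68 (4 kilobases).
P(N ≤ 4) = Σ_{j=0}^{4} e^(−μ) μ^j/j! ≈ 0.6911.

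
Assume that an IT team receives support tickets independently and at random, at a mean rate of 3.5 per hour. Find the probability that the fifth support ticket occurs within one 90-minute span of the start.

Over the interval, μ = 3.5 × 1.5 = 5.25 (a 90-minute span = 1.5 hours).
The fifth arrival falls in the interval iff at least 5 events occur there: P(S_5 ≤ t) = P(N ≥ 5) = 1 − P(N ≤ 4) ≈ 0.6022.

0.6022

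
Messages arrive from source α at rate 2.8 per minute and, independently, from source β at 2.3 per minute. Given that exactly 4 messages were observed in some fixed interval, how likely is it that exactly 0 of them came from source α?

0.0414

Given the total, each event is independently from source α with probability p = λ_α/(λ_α+λ_β) = 2.8/5.1 ≈ 0.5490.
So K ~ Binomial(4, 2.8/5.1): P(K = 0) = C(4,0) · (2.8/5.1)^0 · (2.3/5.1)^4 ≈ 0.0414.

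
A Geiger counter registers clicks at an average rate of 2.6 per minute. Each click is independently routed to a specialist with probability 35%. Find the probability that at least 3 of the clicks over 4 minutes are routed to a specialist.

Thinning: the clicks that are routed to a specialist themselves form a Poisson process with rate 0.35 × 2.6 = 0.91 per minute.
Over the interval, μ = 0.91 × 4 = 3.64 (4 minutes).
P(N ≥ 3) = 1 − P(N ≤ 2) ≈ 0.7043.

0.7043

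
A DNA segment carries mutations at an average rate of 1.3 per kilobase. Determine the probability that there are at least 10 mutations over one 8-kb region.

Over the interval, μ = 1.3 × 8 = 10.4 (an 8-kb region = 8 kilobases).
P(N ≥ 10) = 1 − P(N ≤ 9) = 1 − Σ_{j=0}^{9} e^(−μ) μ^j/j! ≈ 0.5910.

0.5910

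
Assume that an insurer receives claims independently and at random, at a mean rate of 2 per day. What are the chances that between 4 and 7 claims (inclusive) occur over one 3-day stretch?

0.5928

Over the interval, μ = 2 × 3 = 6 (a 3-day stretch = 3 days).
P(4 ≤ N ≤ 7) = Σ_{j=4}^{7} e^(−6) · 6^j/j! ≈ 0.5928.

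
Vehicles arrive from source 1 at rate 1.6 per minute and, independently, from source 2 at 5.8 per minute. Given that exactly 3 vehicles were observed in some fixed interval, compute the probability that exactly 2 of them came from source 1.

Given the total, each event is independently from source 1 with probability p = λ_1/(λ_1+λ_2) = 1.6/7.4 ≈ 0.2162.
So K ~ Binomial(3, 1.6/7.4): P(K = 2) = C(3,2) · (1.6/7.4)^2 · (5.8/7.4)^1 ≈ 0.1099.

0.1099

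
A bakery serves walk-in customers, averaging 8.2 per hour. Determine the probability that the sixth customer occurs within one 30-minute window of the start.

Over the interval, μ = 8.2 × 0.5 = 4.1 (a 30-minute window = 0.5 hours).
The sixth arrival falls in the interval iff at least 6 events occur there: P(S_6 ≤ t) = P(N ≥ 6) = 1 − P(N ≤ 5) ≈ 0.2307.

0.2307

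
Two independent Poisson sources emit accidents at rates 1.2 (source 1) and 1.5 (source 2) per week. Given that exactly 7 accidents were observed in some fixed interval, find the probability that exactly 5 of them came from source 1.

Given the total, each event is independently from source 1 with probability p = λ_1/(λ_1+λ_2) = 1.2/2.7 ≈ 0.4444.
So K ~ Binomial(7, 1.2/2.7): P(K = 5) = C(7,5) · (1.2/2.7)^5 · (1.5/2.7)^2 ≈ 0.1124.

0.1124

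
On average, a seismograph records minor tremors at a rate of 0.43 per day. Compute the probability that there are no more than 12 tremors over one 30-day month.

Over the interval, μ = 0.43 × 30 = 12.9 (a 30-day month = 30 days).
P(N ≤ 12) = Σ_{j=0}^{12} e^(−μ) μ^j/j! ≈ 0.4741.

0.4741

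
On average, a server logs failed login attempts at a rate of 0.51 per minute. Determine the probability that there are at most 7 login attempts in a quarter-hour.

Over the interval, μ = 0.51 × 15 = 7.65 (a quarter-hour = 15 minutes).
P(N ≤ 7) = Σ_{j=0}^{7} e^(−μ) μ^j/j! ≈ 0.5028.

0.5028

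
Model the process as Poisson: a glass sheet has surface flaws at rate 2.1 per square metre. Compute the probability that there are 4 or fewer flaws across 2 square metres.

0.5898

Over the interval, μ = 2.1 × 2 = 4.2 (2 square metres).
P(N ≤ 4) = Σ_{j=0}^{4} e^(−μ) μ^j/j! ≈ 0.5898.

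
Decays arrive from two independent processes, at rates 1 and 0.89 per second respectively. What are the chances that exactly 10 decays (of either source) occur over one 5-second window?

0.1232

Independent Poisson processes superpose: combined rate λ = 1 + 0.89 = 1.89 per second.
Over the interval, μ = 1.89 × 5 = 9.45 (a 5-second window = 5 seconds).
P(N = 10) = e^(−9.45) · 9.45^10/10! ≈ 0.1232.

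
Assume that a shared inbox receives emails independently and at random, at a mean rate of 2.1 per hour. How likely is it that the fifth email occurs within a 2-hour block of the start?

0.4102

Over the interval, μ = 2.1 × 2 = 4.2 (a 2-hour block = 2 hours).
The fifth arrival falls in the interval iff at least 5 events occur there: P(S_5 ≤ t) = P(N ≥ 5) = 1 − P(N ≤ 4) ≈ 0.4102.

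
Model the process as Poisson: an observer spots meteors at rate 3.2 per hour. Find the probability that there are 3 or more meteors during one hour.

0.6201

With mean μ = 3.2 per hour,
P(N ≥ 3) = 1 − P(N ≤ 2) = 1 − Σ_{j=0}^{2} e^(−μ) μ^j/j! ≈ 0.6201.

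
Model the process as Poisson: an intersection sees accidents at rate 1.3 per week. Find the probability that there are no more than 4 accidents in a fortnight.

Over the interval, μ = 1.3 × 2 = 2.6 (a fortnight = 2 weeks).
P(N ≤ 4) = Σ_{j=0}^{4} e^(−μ) μ^j/j! ≈ 0.8774.

0.8774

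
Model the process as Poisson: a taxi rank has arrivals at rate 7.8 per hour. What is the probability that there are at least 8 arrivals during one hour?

0.5188

With mean μ = 7.8 per hour,
P(N ≥ 8) = 1 − P(N ≤ 7) = 1 − Σ_{j=0}^{7} e^(−μ) μ^j/j! ≈ 0.5188.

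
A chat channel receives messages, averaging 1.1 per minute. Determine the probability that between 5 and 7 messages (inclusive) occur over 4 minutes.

Over the interval, μ = 1.1 × 4 = 4.4 (4 minutes).
P(5 ≤ N ≤ 7) = Σ_{j=5}^{7} e^(−4.4) · 4.4^j/j! ≈ 0.3702.

0.3702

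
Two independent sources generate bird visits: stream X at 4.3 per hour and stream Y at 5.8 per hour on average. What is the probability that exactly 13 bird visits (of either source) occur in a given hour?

Independent Poisson processes superpose: combined rate λ = 4.3 + 5.8 = 10.1 per hour.
So μ = 10.1.
P(N = 13) = e^(−10.1) · 10.1^13/13! ≈ 0.0751.

0.0751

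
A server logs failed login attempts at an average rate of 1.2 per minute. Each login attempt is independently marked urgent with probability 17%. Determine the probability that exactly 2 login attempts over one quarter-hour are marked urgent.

Thinning: the login attempts that are marked urgent themselves form a Poisson process with rate 0.17 × 1.2 = 0.204 per minute.
Over the interval, μ = 0.204 × 15 = 3.06 (a quarter-hour = 15 minutes).
P(N = 2) = e^(−3.06) · 3.06^2/2! ≈ 0.2195.

0.2195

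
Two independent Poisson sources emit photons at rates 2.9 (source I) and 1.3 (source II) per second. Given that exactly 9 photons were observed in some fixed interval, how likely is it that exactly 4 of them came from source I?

Given the total, each event is independently from source I with probability p = λ_I/(λ_I+λ_II) = 2.9/4.2 ≈ 0.6905.
So K ~ Binomial(9, 2.9/4.2): P(K = 4) = C(9,4) · (2.9/4.2)^4 · (1.3/4.2)^5 ≈ 0.0814.

0.0814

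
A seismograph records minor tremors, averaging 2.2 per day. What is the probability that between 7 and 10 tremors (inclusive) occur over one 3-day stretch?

0.4166

Over the interval, μ = 2.2 × 3 = 6.6 (a 3-day stretch = 3 days).
P(7 ≤ N ≤ 10) = Σ_{j=7}^{10} e^(−6.6) · 6.6^j/j! ≈ 0.4166.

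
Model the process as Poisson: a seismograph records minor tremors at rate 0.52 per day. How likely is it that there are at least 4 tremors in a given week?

0.4933

Over the interval, μ = 0.52 × 7 = 3.64 (a week = 7 days).
P(N ≥ 4) = 1 − P(N ≤ 3) = 1 − Σ_{j=0}^{3} e^(−μ) μ^j/j! ≈ 0.4933.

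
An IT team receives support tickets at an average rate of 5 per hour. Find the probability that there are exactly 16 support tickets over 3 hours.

Over the interval, μ = 5 × 3 = 15 (3 hours).
P(N = 16) = e^(−μ) μ^16/16! = e^(−15) · 15^16/20922789888000 ≈ 0.0960.

0.0960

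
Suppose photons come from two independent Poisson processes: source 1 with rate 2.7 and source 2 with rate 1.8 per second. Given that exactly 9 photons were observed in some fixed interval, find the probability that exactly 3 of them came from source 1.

0.0743

Given the total, each event is independently from source 1 with probability p = λ_1/(λ_1+λ_2) = 2.7/4.5 = 0.6000.
So K ~ Binomial(9, 2.7/4.5): P(K = 3) = C(9,3) · (2.7/4.5)^3 · (1.8/4.5)^6 ≈ 0.0743.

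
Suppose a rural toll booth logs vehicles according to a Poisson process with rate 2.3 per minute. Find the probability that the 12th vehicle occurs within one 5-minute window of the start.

0.4802

Over the interval, μ = 2.3 × 5 = 11.5 (a 5-minute window = 5 minutes).
The 12th arrival falls in the interval iff at least 12 events occur there: P(S_12 ≤ t) = P(N ≥ 12) = 1 − P(N ≤ 11) ≈ 0.4802.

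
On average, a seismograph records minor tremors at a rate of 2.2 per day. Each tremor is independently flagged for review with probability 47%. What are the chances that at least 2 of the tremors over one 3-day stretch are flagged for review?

0.8156

Thinning: the tremors that are flagged for review themselves form a Poisson process with rate 0.47 × 2.2 = 1.034 per day.
Over the interval, μ = 1.034 × 3 = 3.102 (a 3-day stretch = 3 days).
P(N ≥ 2) = 1 − P(N ≤ 1) ≈ 0.8156.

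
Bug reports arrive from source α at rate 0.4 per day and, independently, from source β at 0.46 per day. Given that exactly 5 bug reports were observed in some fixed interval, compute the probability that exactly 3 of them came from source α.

Given the total, each event is independently from source α with probability p = λ_α/(λ_α+λ_β) = 0.4/0.86 ≈ 0.4651.
So K ~ Binomial(5, 0.4/0.86): P(K = 3) = C(5,3) · (0.4/0.86)^3 · (0.46/0.86)^2 ≈ 0.2879.

0.2879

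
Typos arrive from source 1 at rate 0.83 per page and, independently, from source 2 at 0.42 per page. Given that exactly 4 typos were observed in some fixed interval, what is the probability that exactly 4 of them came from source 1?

Given the total, each event is independently from source 1 with probability p = λ_1/(λ_1+λ_2) = 0.83/1.25 = 0.6640.
So K ~ Binomial(4, 0.83/1.25): P(K = 4) = C(4,4) · (0.83/1.25)^4 · (0.42/1.25)^0 ≈ 0.1944.

0.1944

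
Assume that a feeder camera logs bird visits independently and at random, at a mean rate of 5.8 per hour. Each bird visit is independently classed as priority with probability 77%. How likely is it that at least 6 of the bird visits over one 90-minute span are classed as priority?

Thinning: the bird visits that are classed as priority themselves form a Poisson process with rate 0.77 × 5.8 = 4.466 per hour.
Over the interval, μ = 4.466 × 1.5 = 6.699 (a 90-minute span = 1.5 hours).
P(N ≥ 6) = 1 − P(N ≤ 5) ≈ 0.6592.

0.6592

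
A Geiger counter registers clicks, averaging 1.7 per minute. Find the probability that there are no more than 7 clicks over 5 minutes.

0.3856

Over the interval, μ = 1.7 × 5 = 8.5 (5 minutes).
P(N ≤ 7) = Σ_{j=0}^{7} e^(−μ) μ^j/j! ≈ 0.3856.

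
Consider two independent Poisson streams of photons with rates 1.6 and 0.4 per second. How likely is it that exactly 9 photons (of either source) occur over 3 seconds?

Independent Poisson processes superpose: combined rate λ = 1.6 + 0.4 = 2 per second.
Over the interval, μ = 2 × 3 = 6 (3 seconds).
P(N = 9) = e^(−6) · 6^9/9! ≈ 0.0688.

0.0688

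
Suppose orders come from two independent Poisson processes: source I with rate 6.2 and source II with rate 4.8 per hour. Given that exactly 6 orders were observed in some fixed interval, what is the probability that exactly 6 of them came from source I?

Given the total, each event is independently from source I with probability p = λ_I/(λ_I+λ_II) = 6.2/11 ≈ 0.5636.
So K ~ Binomial(6, 6.2/11): P(K = 6) = C(6,6) · (6.2/11)^6 · (4.8/11)^0 ≈ 0.0321.

0.0321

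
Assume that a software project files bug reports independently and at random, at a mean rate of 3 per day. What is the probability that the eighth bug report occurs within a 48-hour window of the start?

0.2560

Over the interval, μ = 3 × 2 = 6 (a 48-hour window = 2 days).
The eighth arrival falls in the interval iff at least 8 events occur there: P(S_8 ≤ t) = P(N ≥ 8) = 1 − P(N ≤ 7) ≈ 0.2560.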